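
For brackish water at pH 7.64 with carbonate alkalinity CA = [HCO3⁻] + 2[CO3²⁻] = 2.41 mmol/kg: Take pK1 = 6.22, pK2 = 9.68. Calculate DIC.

DIC = 2.48 mmol/kg

CA = [HCO3⁻] + 2[CO3²⁻] = (α₁ + 2α₂)·DIC
At pH 7.64: [H⁺]/K1 = 10^-1.42 = 0.038019, K2/[H⁺] = 10^-2.04 = 0.0091201
α₁ = 1/(1 + 0.038019 + 0.0091201) = 1/1.0471 = 0.9550; α₂ = α₁·K2/[H⁺] = 0.008710
α₁ + 2α₂ = 0.9724
DIC = CA / (α₁ + 2α₂) = 2.41 / 0.9724 = 2.48 mmol/kg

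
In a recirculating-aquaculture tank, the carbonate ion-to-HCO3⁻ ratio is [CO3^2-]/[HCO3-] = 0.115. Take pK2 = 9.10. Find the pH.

pH = 8.16

From K2 = [H⁺][CO3^2-]/[HCO3-]:  pH = pK2 + log₁₀([CO3^2-]/[HCO3-])
log₁₀(0.115) = -0.939
pH = 9.10 + (-0.939) = 8.16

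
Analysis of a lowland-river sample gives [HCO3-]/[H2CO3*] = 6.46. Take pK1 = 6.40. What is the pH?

pH = 7.21

From K1 = [H⁺][HCO3-]/[H2CO3*]:  pH = pK1 + log₁₀([HCO3-]/[H2CO3*])
log₁₀(6.46) = +0.810
pH = 6.40 + (+0.810) = 7.21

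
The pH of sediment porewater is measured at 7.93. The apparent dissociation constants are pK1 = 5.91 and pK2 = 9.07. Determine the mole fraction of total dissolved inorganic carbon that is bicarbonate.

α₁ = 0.924

α₁ = 1 / (1 + [H⁺]/K1 + K2/[H⁺]) = 1 / (1 + 10^-2.02 + 10^-1.14)
   = 1 / (1 + 0.0095499 + 0.072444) = 1/1.0820 = 0.9242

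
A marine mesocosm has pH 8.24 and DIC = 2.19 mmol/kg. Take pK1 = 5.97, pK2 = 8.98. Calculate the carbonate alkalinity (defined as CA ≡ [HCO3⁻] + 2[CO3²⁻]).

CA = [HCO3⁻] + 2[CO3²⁻] = (α₁ + 2α₂)·DIC
At pH 8.24: [H⁺]/K1 = 10^-2.27 = 0.0053703, K2/[H⁺] = 10^-0.74 = 0.18197
α₁ = 1/(1 + 0.0053703 + 0.18197) = 1/1.1873 = 0.8422; α₂ = α₁·K2/[H⁺] = 0.1533
α₁ + 2α₂ = 1.1487
CA = 1.1487 × 2.19 = 2.52 mmol/kg

CA = 2.52 mmol/kg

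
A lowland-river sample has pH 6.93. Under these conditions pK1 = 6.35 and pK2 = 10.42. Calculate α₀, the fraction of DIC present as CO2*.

α₀ = 0.208

α₀ = 1 / (1 + K1/[H⁺] + K1K2/[H⁺]²) = 1 / (1 + 10^+0.58 + 10^-2.91)
   = 1 / (1 + 3.8019 + 0.0012303) = 1/4.8031 = 0.2082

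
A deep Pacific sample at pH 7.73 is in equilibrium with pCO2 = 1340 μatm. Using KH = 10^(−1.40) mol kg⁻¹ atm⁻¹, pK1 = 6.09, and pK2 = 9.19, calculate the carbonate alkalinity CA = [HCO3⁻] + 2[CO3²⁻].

CA = 2.49 mmol/kg

[CO2*] = KH · pCO2 = 10^(−1.40) × 1340×10^-6 = 5.335×10^-5 mol/kg
α₀ = 1/(1 + K1/[H⁺] + K1K2/[H⁺]²) = 1/(1 + 10^+1.64 + 10^+0.18) = 0.02166
DIC = [CO2*]/α₀ = 5.335×10^-5 / 0.02166 = 2.463 mmol/kg
CA = (α₁ + 2α₂)·DIC = (0.9456 + 2×0.03279) × 2.463 = 2.49 mmol/kg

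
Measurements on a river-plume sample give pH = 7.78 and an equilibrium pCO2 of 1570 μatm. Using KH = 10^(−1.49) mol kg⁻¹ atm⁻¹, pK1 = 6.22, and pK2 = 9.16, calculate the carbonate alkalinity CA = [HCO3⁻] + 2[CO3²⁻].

CA = 2.00 mmol/kg

[CO2*] = KH · pCO2 = 10^(−1.49) × 1570×10^-6 = 5.080×10^-5 mol/kg
α₀ = 1/(1 + K1/[H⁺] + K1K2/[H⁺]²) = 1/(1 + 10^+1.56 + 10^+0.18) = 0.02576
DIC = [CO2*]/α₀ = 5.080×10^-5 / 0.02576 = 1.972 mmol/kg
CA = (α₁ + 2α₂)·DIC = (0.9353 + 2×0.03899) × 1.972 = 2.00 mmol/kg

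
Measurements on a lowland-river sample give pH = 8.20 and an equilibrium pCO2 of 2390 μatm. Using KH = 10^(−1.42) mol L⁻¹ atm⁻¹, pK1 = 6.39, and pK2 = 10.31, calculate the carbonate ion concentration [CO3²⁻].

[CO3²⁻] = 0.0455 mmol/L

[CO2*] = KH · pCO2 = 10^(−1.42) × 2390×10^-6 = 9.087×10^-5 mol/L
α₀ = 1/(1 + K1/[H⁺] + K1K2/[H⁺]²) = 1/(1 + 10^+1.81 + 10^-0.30) = 0.01514
DIC = [CO2*]/α₀ = 9.087×10^-5 / 0.01514 = 6.003 mmol/L
[CO3²⁻] = α₂·DIC; α₂ = 0.007586, so [CO3²⁻] = 0.007586 × 6.003 = 0.0455 mmol/L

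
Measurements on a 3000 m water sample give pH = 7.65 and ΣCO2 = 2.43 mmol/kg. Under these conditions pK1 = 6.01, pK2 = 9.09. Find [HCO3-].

α₁ = 1 / (1 + [H⁺]/K1 + K2/[H⁺]) = 1 / (1 + 10^-1.64 + 10^-1.44)
   = 1 / (1 + 0.022909 + 0.036308) = 1/1.0592 = 0.9441
[HCO3⁻] = α₁ × DIC = 0.9441 × 2.43 = 2.29 mmol/kg

[HCO3⁻] = 2.29 mmol/kg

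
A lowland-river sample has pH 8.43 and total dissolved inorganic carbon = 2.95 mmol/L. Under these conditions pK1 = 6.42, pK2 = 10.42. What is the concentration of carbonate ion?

α₂ = 1 / (1 + [H⁺]/K2 + [H⁺]²/(K1K2)) = 1 / (1 + 10^+1.99 + 10^-0.02)
   = 1 / (1 + 97.724 + 0.95499) = 1/99.679 = 0.01003
[CO3²⁻] = α₂ × DIC = 0.01003 × 2.95 = 0.0296 mmol/L

[CO3²⁻] = 0.0296 mmol/L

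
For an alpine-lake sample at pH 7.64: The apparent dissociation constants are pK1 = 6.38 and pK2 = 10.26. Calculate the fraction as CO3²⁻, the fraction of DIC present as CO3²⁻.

α₂ = 0.00227

α₂ = 1 / (1 + [H⁺]/K2 + [H⁺]²/(K1K2)) = 1 / (1 + 10^+2.62 + 10^+1.36)
   = 1 / (1 + 416.87 + 22.909) = 1/440.78 = 0.002269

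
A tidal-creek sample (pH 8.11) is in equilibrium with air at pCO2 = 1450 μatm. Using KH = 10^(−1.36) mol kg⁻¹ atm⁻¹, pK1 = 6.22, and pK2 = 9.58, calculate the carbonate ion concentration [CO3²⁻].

[CO3²⁻] = 0.166 mmol/kg

[CO2*] = KH · pCO2 = 10^(−1.36) × 1450×10^-6 = 6.329×10^-5 mol/kg
α₀ = 1/(1 + K1/[H⁺] + K1K2/[H⁺]²) = 1/(1 + 10^+1.89 + 10^+0.42) = 0.01231
DIC = [CO2*]/α₀ = 6.329×10^-5 / 0.01231 = 5.143 mmol/kg
[CO3²⁻] = α₂·DIC; α₂ = 0.03237, so [CO3²⁻] = 0.03237 × 5.143 = 0.166 mmol/kg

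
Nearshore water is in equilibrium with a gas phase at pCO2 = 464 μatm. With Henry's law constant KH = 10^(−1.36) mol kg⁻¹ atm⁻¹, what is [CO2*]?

[CO2*] = 20.3 μmol/kg

KH = 10^(−1.36) = 4.365×10^-2 mol kg⁻¹ atm⁻¹
[CO2*] = KH · pCO2 = 4.365×10^-2 × 464×10^-6 atm = 2.03×10^-5 mol/kg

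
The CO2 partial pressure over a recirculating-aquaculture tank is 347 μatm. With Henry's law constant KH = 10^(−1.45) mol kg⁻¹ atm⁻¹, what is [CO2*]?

[CO2*] = 12.3 μmol/kg

KH = 10^(−1.45) = 3.548×10^-2 mol kg⁻¹ atm⁻¹
[CO2*] = KH · pCO2 = 3.548×10^-2 × 347×10^-6 atm = 1.23×10^-5 mol/kg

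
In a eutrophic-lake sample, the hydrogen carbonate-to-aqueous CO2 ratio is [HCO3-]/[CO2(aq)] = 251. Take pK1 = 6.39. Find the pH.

From K1 = [H⁺][HCO3-]/[CO2(aq)]:  pH = pK1 + log₁₀([HCO3-]/[CO2(aq)])
log₁₀(251) = +2.400
pH = 6.39 + (+2.400) = 8.79

pH = 8.79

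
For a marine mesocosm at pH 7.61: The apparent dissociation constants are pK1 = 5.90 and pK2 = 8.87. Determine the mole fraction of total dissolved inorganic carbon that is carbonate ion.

α₂ = 1 / (1 + [H⁺]/K2 + [H⁺]²/(K1K2)) = 1 / (1 + 10^+1.26 + 10^-0.45)
   = 1 / (1 + 18.197 + 0.35481) = 1/19.552 = 0.05115

α₂ = 0.0511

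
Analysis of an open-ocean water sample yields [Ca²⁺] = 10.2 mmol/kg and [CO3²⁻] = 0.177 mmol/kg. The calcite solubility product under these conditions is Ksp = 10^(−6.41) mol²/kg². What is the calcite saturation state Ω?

Ω = 4.64

Ksp = 10^(−6.41) = 3.890×10^-7
Ω = [Ca²⁺][CO3²⁻]/Ksp = (10.2×10^-3)(0.177×10^-3) / 3.890×10^-7 = 4.64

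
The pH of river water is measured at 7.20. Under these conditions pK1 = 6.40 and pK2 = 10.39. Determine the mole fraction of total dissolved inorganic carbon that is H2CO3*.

α₀ = 0.137

α₀ = 1 / (1 + K1/[H⁺] + K1K2/[H⁺]²) = 1 / (1 + 10^+0.80 + 10^-2.39)
   = 1 / (1 + 6.3096 + 0.0040738) = 1/7.3136 = 0.1367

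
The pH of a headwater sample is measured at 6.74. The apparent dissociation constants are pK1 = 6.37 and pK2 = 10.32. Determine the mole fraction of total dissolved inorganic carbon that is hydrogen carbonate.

α₁ = 0.701

α₁ = 1 / (1 + [H⁺]/K1 + K2/[H⁺]) = 1 / (1 + 10^-0.37 + 10^-3.58)
   = 1 / (1 + 0.42658 + 0.00026303) = 1/1.4268 = 0.7008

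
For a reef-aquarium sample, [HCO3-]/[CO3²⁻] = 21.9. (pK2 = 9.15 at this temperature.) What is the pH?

pH = 7.81

From K2 = [H⁺][CO3²⁻]/[HCO3-]:  pH = pK2 − log₁₀([HCO3-]/[CO3²⁻])
log₁₀(21.9) = +1.340
pH = 9.15 − (+1.340) = 7.81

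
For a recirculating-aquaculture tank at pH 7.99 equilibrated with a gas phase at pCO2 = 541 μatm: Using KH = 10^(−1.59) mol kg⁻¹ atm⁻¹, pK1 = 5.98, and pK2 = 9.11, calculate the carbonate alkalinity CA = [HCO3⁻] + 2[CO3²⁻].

CA = 1.64 mmol/kg

[CO2*] = KH · pCO2 = 10^(−1.59) × 541×10^-6 = 1.391×10^-5 mol/kg
α₀ = 1/(1 + K1/[H⁺] + K1K2/[H⁺]²) = 1/(1 + 10^+2.01 + 10^+0.89) = 0.009002
DIC = [CO2*]/α₀ = 1.391×10^-5 / 0.009002 = 1.545 mmol/kg
CA = (α₁ + 2α₂)·DIC = (0.9211 + 2×0.06987) × 1.545 = 1.64 mmol/kg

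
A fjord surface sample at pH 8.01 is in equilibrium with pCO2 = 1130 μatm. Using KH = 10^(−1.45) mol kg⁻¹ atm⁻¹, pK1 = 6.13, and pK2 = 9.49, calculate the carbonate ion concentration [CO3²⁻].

[CO2*] = KH · pCO2 = 10^(−1.45) × 1130×10^-6 = 4.009×10^-5 mol/kg
α₀ = 1/(1 + K1/[H⁺] + K1K2/[H⁺]²) = 1/(1 + 10^+1.88 + 10^+0.40) = 0.01260
DIC = [CO2*]/α₀ = 4.009×10^-5 / 0.01260 = 3.182 mmol/kg
[CO3²⁻] = α₂·DIC; α₂ = 0.03165, so [CO3²⁻] = 0.03165 × 3.182 = 0.101 mmol/kg

[CO3²⁻] = 0.101 mmol/kg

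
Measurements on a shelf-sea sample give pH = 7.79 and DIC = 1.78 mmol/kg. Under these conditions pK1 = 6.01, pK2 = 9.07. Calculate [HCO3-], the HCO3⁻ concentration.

[HCO3⁻] = 1.66 mmol/kg

α₁ = 1 / (1 + [H⁺]/K1 + K2/[H⁺]) = 1 / (1 + 10^-1.78 + 10^-1.28)
   = 1 / (1 + 0.016596 + 0.052481) = 1/1.0691 = 0.9354
[HCO3⁻] = α₁ × DIC = 0.9354 × 1.78 = 1.66 mmol/kg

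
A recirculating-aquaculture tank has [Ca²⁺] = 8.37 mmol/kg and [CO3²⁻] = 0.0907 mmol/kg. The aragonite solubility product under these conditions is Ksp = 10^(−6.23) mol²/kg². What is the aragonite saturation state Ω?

Ω = 1.29

Ksp = 10^(−6.23) = 5.888×10^-7
Ω = [Ca²⁺][CO3²⁻]/Ksp = (8.37×10^-3)(0.0907×10^-3) / 5.888×10^-7 = 1.29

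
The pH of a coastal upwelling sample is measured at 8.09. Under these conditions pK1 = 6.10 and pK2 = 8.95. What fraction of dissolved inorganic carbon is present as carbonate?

α₂ = 1 / (1 + [H⁺]/K2 + [H⁺]²/(K1K2)) = 1 / (1 + 10^+0.86 + 10^-1.13)
   = 1 / (1 + 7.2444 + 0.074131) = 1/8.3185 = 0.1202

α₂ = 0.120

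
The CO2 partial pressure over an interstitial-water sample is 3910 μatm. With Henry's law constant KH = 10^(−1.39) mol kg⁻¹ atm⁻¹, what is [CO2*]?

[CO2*] = 159 μmol/kg

KH = 10^(−1.39) = 4.074×10^-2 mol kg⁻¹ atm⁻¹
[CO2*] = KH · pCO2 = 4.074×10^-2 × 3910×10^-6 atm = 1.59×10^-4 mol/kg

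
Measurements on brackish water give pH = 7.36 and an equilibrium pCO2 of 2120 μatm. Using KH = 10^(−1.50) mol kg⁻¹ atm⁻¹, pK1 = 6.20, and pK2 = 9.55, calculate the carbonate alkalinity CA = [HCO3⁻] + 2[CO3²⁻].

[CO2*] = KH · pCO2 = 10^(−1.50) × 2120×10^-6 = 6.704×10^-5 mol/kg
α₀ = 1/(1 + K1/[H⁺] + K1K2/[H⁺]²) = 1/(1 + 10^+1.16 + 10^-1.03) = 0.06432
DIC = [CO2*]/α₀ = 6.704×10^-5 / 0.06432 = 1.042 mmol/kg
CA = (α₁ + 2α₂)·DIC = (0.9297 + 2×0.006003) × 1.042 = 0.982 mmol/kg

CA = 0.982 mmol/kg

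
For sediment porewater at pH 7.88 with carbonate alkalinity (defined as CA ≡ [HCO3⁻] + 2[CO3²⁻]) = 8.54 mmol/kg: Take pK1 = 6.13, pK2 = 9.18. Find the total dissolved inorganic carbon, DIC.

DIC = 8.29 mmol/kg

CA = [HCO3⁻] + 2[CO3²⁻] = (α₁ + 2α₂)·DIC
At pH 7.88: [H⁺]/K1 = 10^-1.75 = 0.017783, K2/[H⁺] = 10^-1.30 = 0.050119
α₁ = 1/(1 + 0.017783 + 0.050119) = 1/1.0679 = 0.9364; α₂ = α₁·K2/[H⁺] = 0.04693
α₁ + 2α₂ = 1.0303
DIC = CA / (α₁ + 2α₂) = 8.54 / 1.0303 = 8.29 mmol/kg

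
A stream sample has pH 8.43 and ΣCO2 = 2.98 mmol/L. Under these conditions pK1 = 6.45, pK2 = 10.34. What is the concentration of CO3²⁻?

[CO3²⁻] = 0.0358 mmol/L

α₂ = 1 / (1 + [H⁺]/K2 + [H⁺]²/(K1K2)) = 1 / (1 + 10^+1.91 + 10^-0.07)
   = 1 / (1 + 81.283 + 0.85114) = 1/83.134 = 0.01203
[CO3²⁻] = α₂ × DIC = 0.01203 × 2.98 = 0.0358 mmol/L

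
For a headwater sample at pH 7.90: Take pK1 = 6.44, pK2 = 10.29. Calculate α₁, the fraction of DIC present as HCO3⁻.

α₁ = 1 / (1 + [H⁺]/K1 + K2/[H⁺]) = 1 / (1 + 10^-1.46 + 10^-2.39)
   = 1 / (1 + 0.034674 + 0.0040738) = 1/1.0387 = 0.9627

α₁ = 0.963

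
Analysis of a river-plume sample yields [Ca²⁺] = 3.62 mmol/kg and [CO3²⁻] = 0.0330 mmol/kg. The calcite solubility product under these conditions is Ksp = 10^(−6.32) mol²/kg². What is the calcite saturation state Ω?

Ksp = 10^(−6.32) = 4.786×10^-7
Ω = [Ca²⁺][CO3²⁻]/Ksp = (3.62×10^-3)(0.0330×10^-3) / 4.786×10^-7 = 0.250

Ω = 0.250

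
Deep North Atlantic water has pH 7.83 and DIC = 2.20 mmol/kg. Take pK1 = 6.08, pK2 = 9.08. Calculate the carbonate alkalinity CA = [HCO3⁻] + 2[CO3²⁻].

CA = [HCO3⁻] + 2[CO3²⁻] = (α₁ + 2α₂)·DIC
At pH 7.83: [H⁺]/K1 = 10^-1.75 = 0.017783, K2/[H⁺] = 10^-1.25 = 0.056234
α₁ = 1/(1 + 0.017783 + 0.056234) = 1/1.0740 = 0.9311; α₂ = α₁·K2/[H⁺] = 0.05236
α₁ + 2α₂ = 1.0358
CA = 1.0358 × 2.20 = 2.28 mmol/kg

CA = 2.28 mmol/kg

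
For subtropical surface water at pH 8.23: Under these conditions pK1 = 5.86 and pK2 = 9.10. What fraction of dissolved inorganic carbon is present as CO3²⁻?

α₂ = 1 / (1 + [H⁺]/K2 + [H⁺]²/(K1K2)) = 1 / (1 + 10^+0.87 + 10^-1.50)
   = 1 / (1 + 7.4131 + 0.031623) = 1/8.4447 = 0.1184

α₂ = 0.118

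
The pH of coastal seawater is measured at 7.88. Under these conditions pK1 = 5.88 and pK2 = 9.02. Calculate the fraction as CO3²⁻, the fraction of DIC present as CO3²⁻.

α₂ = 0.0669

α₂ = 1 / (1 + [H⁺]/K2 + [H⁺]²/(K1K2)) = 1 / (1 + 10^+1.14 + 10^-0.86)
   = 1 / (1 + 13.804 + 0.13804) = 1/14.942 = 0.06693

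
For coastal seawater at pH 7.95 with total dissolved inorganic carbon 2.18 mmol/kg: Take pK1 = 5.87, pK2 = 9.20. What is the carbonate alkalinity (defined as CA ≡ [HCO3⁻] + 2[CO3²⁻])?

CA = [HCO3⁻] + 2[CO3²⁻] = (α₁ + 2α₂)·DIC
At pH 7.95: [H⁺]/K1 = 10^-2.08 = 0.0083176, K2/[H⁺] = 10^-1.25 = 0.056234
α₁ = 1/(1 + 0.0083176 + 0.056234) = 1/1.0646 = 0.9394; α₂ = α₁·K2/[H⁺] = 0.05282
α₁ + 2α₂ = 1.0450
CA = 1.0450 × 2.18 = 2.28 mmol/kg

CA = 2.28 mmol/kg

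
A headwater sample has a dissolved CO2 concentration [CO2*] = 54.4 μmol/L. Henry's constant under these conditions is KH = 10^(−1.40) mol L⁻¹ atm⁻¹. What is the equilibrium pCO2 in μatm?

pCO2 = 1370 μatm

KH = 10^(−1.40) = 3.981×10^-2 mol L⁻¹ atm⁻¹
pCO2 = [CO2*]/KH = 54.4×10^-6 / 3.981×10^-2 = 1.37×10^-3 atm = 1370 μatm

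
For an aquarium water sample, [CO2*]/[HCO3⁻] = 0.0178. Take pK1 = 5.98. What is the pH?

From K1 = [H⁺][HCO3⁻]/[CO2*]:  pH = pK1 − log₁₀([CO2*]/[HCO3⁻])
log₁₀(0.0178) = -1.750
pH = 5.98 − (-1.750) = 7.73

pH = 7.73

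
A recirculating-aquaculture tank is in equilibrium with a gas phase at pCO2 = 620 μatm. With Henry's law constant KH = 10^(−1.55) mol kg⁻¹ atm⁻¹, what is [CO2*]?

[CO2*] = 17.5 μmol/kg

KH = 10^(−1.55) = 2.818×10^-2 mol kg⁻¹ atm⁻¹
[CO2*] = KH · pCO2 = 2.818×10^-2 × 620×10^-6 atm = 1.75×10^-5 mol/kg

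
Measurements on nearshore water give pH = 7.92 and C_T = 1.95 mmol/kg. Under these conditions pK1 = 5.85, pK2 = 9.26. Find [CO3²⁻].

[CO3²⁻] = 0.0845 mmol/kg

α₂ = 1 / (1 + [H⁺]/K2 + [H⁺]²/(K1K2)) = 1 / (1 + 10^+1.34 + 10^-0.73)
   = 1 / (1 + 21.878 + 0.18621) = 1/23.064 = 0.04336
[CO3²⁻] = α₂ × DIC = 0.04336 × 1.95 = 0.0845 mmol/kg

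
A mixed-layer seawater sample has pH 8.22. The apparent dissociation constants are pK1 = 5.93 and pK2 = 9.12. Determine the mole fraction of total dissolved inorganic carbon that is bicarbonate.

α₁ = 1 / (1 + [H⁺]/K1 + K2/[H⁺]) = 1 / (1 + 10^-2.29 + 10^-0.90)
   = 1 / (1 + 0.0051286 + 0.12589) = 1/1.1310 = 0.8842

α₁ = 0.884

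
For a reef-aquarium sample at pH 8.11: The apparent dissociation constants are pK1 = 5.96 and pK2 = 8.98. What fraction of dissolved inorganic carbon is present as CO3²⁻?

α₂ = 1 / (1 + [H⁺]/K2 + [H⁺]²/(K1K2)) = 1 / (1 + 10^+0.87 + 10^-1.28)
   = 1 / (1 + 7.4131 + 0.052481) = 1/8.4656 = 0.1181

α₂ = 0.118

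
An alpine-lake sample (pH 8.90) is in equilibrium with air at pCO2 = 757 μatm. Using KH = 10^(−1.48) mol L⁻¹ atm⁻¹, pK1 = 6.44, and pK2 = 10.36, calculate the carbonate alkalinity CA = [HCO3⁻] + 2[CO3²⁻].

CA = 7.73 mmol/L

[CO2*] = KH · pCO2 = 10^(−1.48) × 757×10^-6 = 2.507×10^-5 mol/L
α₀ = 1/(1 + K1/[H⁺] + K1K2/[H⁺]²) = 1/(1 + 10^+2.46 + 10^+1.00) = 0.003340
DIC = [CO2*]/α₀ = 2.507×10^-5 / 0.003340 = 7.505 mmol/L
CA = (α₁ + 2α₂)·DIC = (0.9633 + 2×0.03340) × 7.505 = 7.73 mmol/L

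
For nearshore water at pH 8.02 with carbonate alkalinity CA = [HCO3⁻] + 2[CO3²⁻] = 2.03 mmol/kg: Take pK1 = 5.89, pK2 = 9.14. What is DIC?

CA = [HCO3⁻] + 2[CO3²⁻] = (α₁ + 2α₂)·DIC
At pH 8.02: [H⁺]/K1 = 10^-2.13 = 0.0074131, K2/[H⁺] = 10^-1.12 = 0.075858
α₁ = 1/(1 + 0.0074131 + 0.075858) = 1/1.0833 = 0.9231; α₂ = α₁·K2/[H⁺] = 0.07003
α₁ + 2α₂ = 1.0632
DIC = CA / (α₁ + 2α₂) = 2.03 / 1.0632 = 1.91 mmol/kg

DIC = 1.91 mmol/kg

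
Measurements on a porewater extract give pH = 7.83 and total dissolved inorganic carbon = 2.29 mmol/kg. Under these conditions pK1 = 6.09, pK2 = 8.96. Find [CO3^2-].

[CO3²⁻] = 0.155 mmol/kg

α₂ = 1 / (1 + [H⁺]/K2 + [H⁺]²/(K1K2)) = 1 / (1 + 10^+1.13 + 10^-0.61)
   = 1 / (1 + 13.490 + 0.24547) = 1/14.735 = 0.06787
[CO3²⁻] = α₂ × DIC = 0.06787 × 2.29 = 0.155 mmol/kg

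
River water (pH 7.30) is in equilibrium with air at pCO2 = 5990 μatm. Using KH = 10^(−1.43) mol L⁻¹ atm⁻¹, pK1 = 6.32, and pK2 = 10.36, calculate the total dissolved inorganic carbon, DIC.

[CO2*] = KH · pCO2 = 10^(−1.43) × 5990×10^-6 = 2.225×10^-4 mol/L
α₀ = 1/(1 + K1/[H⁺] + K1K2/[H⁺]²) = 1/(1 + 10^+0.98 + 10^-2.08) = 0.09471
DIC = [CO2*]/α₀ = 2.225×10^-4 / 0.09471 = 2.35 mmol/L

DIC = 2.35 mmol/L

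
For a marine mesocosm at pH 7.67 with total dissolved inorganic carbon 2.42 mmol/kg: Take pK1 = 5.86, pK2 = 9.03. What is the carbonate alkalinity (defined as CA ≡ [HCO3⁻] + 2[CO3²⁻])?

CA = 2.48 mmol/kg

CA = [HCO3⁻] + 2[CO3²⁻] = (α₁ + 2α₂)·DIC
At pH 7.67: [H⁺]/K1 = 10^-1.81 = 0.015488, K2/[H⁺] = 10^-1.36 = 0.043652
α₁ = 1/(1 + 0.015488 + 0.043652) = 1/1.0591 = 0.9442; α₂ = α₁·K2/[H⁺] = 0.04121
α₁ + 2α₂ = 1.0266
CA = 1.0266 × 2.42 = 2.48 mmol/kg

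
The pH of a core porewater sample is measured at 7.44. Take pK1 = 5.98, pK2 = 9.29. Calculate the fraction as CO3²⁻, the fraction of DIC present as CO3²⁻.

α₂ = 0.0135

α₂ = 1 / (1 + [H⁺]/K2 + [H⁺]²/(K1K2)) = 1 / (1 + 10^+1.85 + 10^+0.39)
   = 1 / (1 + 70.795 + 2.4547) = 1/74.249 = 0.01347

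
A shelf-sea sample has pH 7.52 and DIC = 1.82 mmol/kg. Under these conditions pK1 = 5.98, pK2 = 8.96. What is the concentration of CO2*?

[CO2*] = 0.0493 mmol/kg

α₀ = 1 / (1 + K1/[H⁺] + K1K2/[H⁺]²) = 1 / (1 + 10^+1.54 + 10^+0.10)
   = 1 / (1 + 34.674 + 1.2589) = 1/36.933 = 0.02708
[CO2*] = α₀ × DIC = 0.02708 × 1.82 = 0.0493 mmol/kg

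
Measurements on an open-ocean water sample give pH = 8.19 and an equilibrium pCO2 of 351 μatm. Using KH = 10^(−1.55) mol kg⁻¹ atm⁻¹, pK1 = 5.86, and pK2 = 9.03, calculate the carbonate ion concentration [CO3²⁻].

[CO2*] = KH · pCO2 = 10^(−1.55) × 351×10^-6 = 9.893×10^-6 mol/kg
α₀ = 1/(1 + K1/[H⁺] + K1K2/[H⁺]²) = 1/(1 + 10^+2.33 + 10^+1.49) = 0.004070
DIC = [CO2*]/α₀ = 9.893×10^-6 / 0.004070 = 2.431 mmol/kg
[CO3²⁻] = α₂·DIC; α₂ = 0.1258, so [CO3²⁻] = 0.1258 × 2.431 = 0.306 mmol/kg

[CO3²⁻] = 0.306 mmol/kg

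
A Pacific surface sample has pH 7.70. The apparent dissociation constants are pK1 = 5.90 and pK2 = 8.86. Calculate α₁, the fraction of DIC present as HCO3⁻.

α₁ = 1 / (1 + [H⁺]/K1 + K2/[H⁺]) = 1 / (1 + 10^-1.80 + 10^-1.16)
   = 1 / (1 + 0.015849 + 0.069183) = 1/1.0850 = 0.9216

α₁ = 0.922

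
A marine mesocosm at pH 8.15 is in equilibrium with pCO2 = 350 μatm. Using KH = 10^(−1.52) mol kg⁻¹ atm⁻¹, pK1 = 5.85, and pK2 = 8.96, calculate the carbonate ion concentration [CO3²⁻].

[CO2*] = KH · pCO2 = 10^(−1.52) × 350×10^-6 = 1.057×10^-5 mol/kg
α₀ = 1/(1 + K1/[H⁺] + K1K2/[H⁺]²) = 1/(1 + 10^+2.30 + 10^+1.49) = 0.004321
DIC = [CO2*]/α₀ = 1.057×10^-5 / 0.004321 = 2.446 mmol/kg
[CO3²⁻] = α₂·DIC; α₂ = 0.1335, so [CO3²⁻] = 0.1335 × 2.446 = 0.327 mmol/kg

[CO3²⁻] = 0.327 mmol/kg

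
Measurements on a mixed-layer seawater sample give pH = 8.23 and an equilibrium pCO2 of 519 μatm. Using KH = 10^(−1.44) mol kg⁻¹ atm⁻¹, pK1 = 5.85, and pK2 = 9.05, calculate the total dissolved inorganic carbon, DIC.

[CO2*] = KH · pCO2 = 10^(−1.44) × 519×10^-6 = 1.884×10^-5 mol/kg
α₀ = 1/(1 + K1/[H⁺] + K1K2/[H⁺]²) = 1/(1 + 10^+2.38 + 10^+1.56) = 0.003608
DIC = [CO2*]/α₀ = 1.884×10^-5 / 0.003608 = 5.22 mmol/kg

DIC = 5.22 mmol/kg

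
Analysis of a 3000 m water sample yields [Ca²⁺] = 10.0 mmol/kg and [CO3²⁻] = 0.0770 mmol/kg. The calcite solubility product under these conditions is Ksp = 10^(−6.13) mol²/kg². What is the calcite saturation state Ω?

Ksp = 10^(−6.13) = 7.413×10^-7
Ω = [Ca²⁺][CO3²⁻]/Ksp = (10.0×10^-3)(0.0770×10^-3) / 7.413×10^-7 = 1.04

Ω = 1.04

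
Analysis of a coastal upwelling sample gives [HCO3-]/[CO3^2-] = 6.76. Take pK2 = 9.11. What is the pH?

From K2 = [H⁺][CO3^2-]/[HCO3-]:  pH = pK2 − log₁₀([HCO3-]/[CO3^2-])
log₁₀(6.76) = +0.830
pH = 9.11 − (+0.830) = 8.28

pH = 8.28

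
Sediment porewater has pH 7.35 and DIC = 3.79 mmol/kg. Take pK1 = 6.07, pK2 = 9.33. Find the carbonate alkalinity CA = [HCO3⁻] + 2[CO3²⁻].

CA = [HCO3⁻] + 2[CO3²⁻] = (α₁ + 2α₂)·DIC
At pH 7.35: [H⁺]/K1 = 10^-1.28 = 0.052481, K2/[H⁺] = 10^-1.98 = 0.010471
α₁ = 1/(1 + 0.052481 + 0.010471) = 1/1.0630 = 0.9408; α₂ = α₁·K2/[H⁺] = 0.009851
α₁ + 2α₂ = 0.9605
CA = 0.9605 × 3.79 = 3.64 mmol/kg

CA = 3.64 mmol/kg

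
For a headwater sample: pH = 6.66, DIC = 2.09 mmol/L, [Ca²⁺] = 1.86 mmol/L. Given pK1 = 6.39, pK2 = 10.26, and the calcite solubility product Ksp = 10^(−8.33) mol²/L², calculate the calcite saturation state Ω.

α₂ = 1 / (1 + [H⁺]/K2 + [H⁺]²/(K1K2)) = 1 / (1 + 10^+3.60 + 10^+3.33)
   = 1 / (1 + 3981.1 + 2138.0) = 1/6120.0 = 0.0001634
[CO3²⁻] = α₂ × DIC = 0.0001634 × 2.09 = 0.0003415 mmol/L = 0.3415 μmol/L
Ksp = 10^(−8.33) = 4.677×10^-9
Ω = [Ca²⁺][CO3²⁻]/Ksp = (1.86×10^-3)(3.415×10^-7) / 4.677×10^-9 = 0.136

Ω = 0.136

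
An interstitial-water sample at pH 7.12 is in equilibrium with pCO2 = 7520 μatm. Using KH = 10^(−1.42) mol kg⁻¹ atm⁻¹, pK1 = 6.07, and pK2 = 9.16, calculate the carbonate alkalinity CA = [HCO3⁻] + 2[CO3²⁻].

CA = 3.27 mmol/kg

[CO2*] = KH · pCO2 = 10^(−1.42) × 7520×10^-6 = 2.859×10^-4 mol/kg
α₀ = 1/(1 + K1/[H⁺] + K1K2/[H⁺]²) = 1/(1 + 10^+1.05 + 10^-0.99) = 0.08115
DIC = [CO2*]/α₀ = 2.859×10^-4 / 0.08115 = 3.523 mmol/kg
CA = (α₁ + 2α₂)·DIC = (0.9105 + 2×0.008304) × 3.523 = 3.27 mmol/kg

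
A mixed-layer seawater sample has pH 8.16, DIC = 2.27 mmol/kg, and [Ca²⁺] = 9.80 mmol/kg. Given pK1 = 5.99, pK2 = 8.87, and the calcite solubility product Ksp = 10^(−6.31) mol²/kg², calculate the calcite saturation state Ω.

α₂ = 1 / (1 + [H⁺]/K2 + [H⁺]²/(K1K2)) = 1 / (1 + 10^+0.71 + 10^-1.46)
   = 1 / (1 + 5.1286 + 0.034674) = 1/6.1633 = 0.1623
[CO3²⁻] = α₂ × DIC = 0.1623 × 2.27 = 0.3683 mmol/kg
Ksp = 10^(−6.31) = 4.898×10^-7
Ω = [Ca²⁺][CO3²⁻]/Ksp = (9.80×10^-3)(3.683×10^-4) / 4.898×10^-7 = 7.37

Ω = 7.37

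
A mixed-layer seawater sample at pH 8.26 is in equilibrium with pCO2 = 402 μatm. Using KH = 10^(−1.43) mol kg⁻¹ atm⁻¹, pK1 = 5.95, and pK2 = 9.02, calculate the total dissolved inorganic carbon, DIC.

[CO2*] = KH · pCO2 = 10^(−1.43) × 402×10^-6 = 1.494×10^-5 mol/kg
α₀ = 1/(1 + K1/[H⁺] + K1K2/[H⁺]²) = 1/(1 + 10^+2.31 + 10^+1.55) = 0.004155
DIC = [CO2*]/α₀ = 1.494×10^-5 / 0.004155 = 3.59 mmol/kg

DIC = 3.59 mmol/kg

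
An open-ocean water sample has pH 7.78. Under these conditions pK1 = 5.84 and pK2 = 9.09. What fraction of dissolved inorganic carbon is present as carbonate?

α₂ = 0.0462

α₂ = 1 / (1 + [H⁺]/K2 + [H⁺]²/(K1K2)) = 1 / (1 + 10^+1.31 + 10^-0.63)
   = 1 / (1 + 20.417 + 0.23442) = 1/21.652 = 0.04619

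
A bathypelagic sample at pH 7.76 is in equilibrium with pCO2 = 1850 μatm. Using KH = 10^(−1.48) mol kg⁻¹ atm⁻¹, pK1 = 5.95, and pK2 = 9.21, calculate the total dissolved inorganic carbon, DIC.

[CO2*] = KH · pCO2 = 10^(−1.48) × 1850×10^-6 = 6.126×10^-5 mol/kg
α₀ = 1/(1 + K1/[H⁺] + K1K2/[H⁺]²) = 1/(1 + 10^+1.81 + 10^+0.36) = 0.01474
DIC = [CO2*]/α₀ = 6.126×10^-5 / 0.01474 = 4.16 mmol/kg

DIC = 4.16 mmol/kg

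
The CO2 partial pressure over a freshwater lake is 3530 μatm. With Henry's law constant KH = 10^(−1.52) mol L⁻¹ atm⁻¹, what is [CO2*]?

KH = 10^(−1.52) = 3.020×10^-2 mol L⁻¹ atm⁻¹
[CO2*] = KH · pCO2 = 3.020×10^-2 × 3530×10^-6 atm = 1.07×10^-4 mol/L

[CO2*] = 107 μmol/L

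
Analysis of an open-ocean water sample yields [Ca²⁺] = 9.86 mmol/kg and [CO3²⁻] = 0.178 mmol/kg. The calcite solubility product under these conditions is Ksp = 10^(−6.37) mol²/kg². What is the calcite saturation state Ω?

Ω = 4.11

Ksp = 10^(−6.37) = 4.266×10^-7
Ω = [Ca²⁺][CO3²⁻]/Ksp = (9.86×10^-3)(0.178×10^-3) / 4.266×10^-7 = 4.11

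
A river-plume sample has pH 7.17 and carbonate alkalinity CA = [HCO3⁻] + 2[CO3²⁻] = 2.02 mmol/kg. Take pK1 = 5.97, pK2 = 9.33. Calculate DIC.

CA = [HCO3⁻] + 2[CO3²⁻] = (α₁ + 2α₂)·DIC
At pH 7.17: [H⁺]/K1 = 10^-1.20 = 0.063096, K2/[H⁺] = 10^-2.16 = 0.0069183
α₁ = 1/(1 + 0.063096 + 0.0069183) = 1/1.0700 = 0.9346; α₂ = α₁·K2/[H⁺] = 0.006466
α₁ + 2α₂ = 0.9475
DIC = CA / (α₁ + 2α₂) = 2.02 / 0.9475 = 2.13 mmol/kg

DIC = 2.13 mmol/kg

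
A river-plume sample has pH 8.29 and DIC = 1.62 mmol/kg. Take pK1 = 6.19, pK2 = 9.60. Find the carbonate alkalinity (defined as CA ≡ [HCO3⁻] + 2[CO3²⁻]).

CA = 1.68 mmol/kg

CA = [HCO3⁻] + 2[CO3²⁻] = (α₁ + 2α₂)·DIC
At pH 8.29: [H⁺]/K1 = 10^-2.10 = 0.0079433, K2/[H⁺] = 10^-1.31 = 0.048978
α₁ = 1/(1 + 0.0079433 + 0.048978) = 1/1.0569 = 0.9461; α₂ = α₁·K2/[H⁺] = 0.04634
α₁ + 2α₂ = 1.0388
CA = 1.0388 × 1.62 = 1.68 mmol/kg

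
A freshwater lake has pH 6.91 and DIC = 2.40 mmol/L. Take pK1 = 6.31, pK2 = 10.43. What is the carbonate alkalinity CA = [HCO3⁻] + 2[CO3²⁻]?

CA = [HCO3⁻] + 2[CO3²⁻] = (α₁ + 2α₂)·DIC
At pH 6.91: [H⁺]/K1 = 10^-0.60 = 0.25119, K2/[H⁺] = 10^-3.52 = 0.00030200
α₁ = 1/(1 + 0.25119 + 0.00030200) = 1/1.2515 = 0.7990; α₂ = α₁·K2/[H⁺] = 0.0002413
α₁ + 2α₂ = 0.7995
CA = 0.7995 × 2.40 = 1.92 mmol/L

CA = 1.92 mmol/L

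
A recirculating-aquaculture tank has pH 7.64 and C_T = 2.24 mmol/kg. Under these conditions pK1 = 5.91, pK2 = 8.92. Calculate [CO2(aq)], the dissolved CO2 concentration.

α₀ = 1 / (1 + K1/[H⁺] + K1K2/[H⁺]²) = 1 / (1 + 10^+1.73 + 10^+0.45)
   = 1 / (1 + 53.703 + 2.8184) = 1/57.522 = 0.01738
[CO2*] = α₀ × DIC = 0.01738 × 2.24 = 0.0389 mmol/kg

[CO2*] = 0.0389 mmol/kg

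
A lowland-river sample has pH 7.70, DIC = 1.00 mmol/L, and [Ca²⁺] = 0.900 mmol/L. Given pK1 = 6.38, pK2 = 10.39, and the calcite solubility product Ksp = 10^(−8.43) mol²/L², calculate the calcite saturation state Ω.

α₂ = 1 / (1 + [H⁺]/K2 + [H⁺]²/(K1K2)) = 1 / (1 + 10^+2.69 + 10^+1.37)
   = 1 / (1 + 489.78 + 23.442) = 1/514.22 = 0.001945
[CO3²⁻] = α₂ × DIC = 0.001945 × 1.00 = 0.001945 mmol/L = 1.945 μmol/L
Ksp = 10^(−8.43) = 3.715×10^-9
Ω = [Ca²⁺][CO3²⁻]/Ksp = (0.900×10^-3)(1.945×10^-6) / 3.715×10^-9 = 0.471

Ω = 0.471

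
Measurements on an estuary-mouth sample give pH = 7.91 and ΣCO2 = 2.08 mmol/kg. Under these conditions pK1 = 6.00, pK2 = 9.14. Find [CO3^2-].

[CO3²⁻] = 0.114 mmol/kg

α₂ = 1 / (1 + [H⁺]/K2 + [H⁺]²/(K1K2)) = 1 / (1 + 10^+1.23 + 10^-0.68)
   = 1 / (1 + 16.982 + 0.20893) = 1/18.191 = 0.05497
[CO3²⁻] = α₂ × DIC = 0.05497 × 2.08 = 0.114 mmol/kg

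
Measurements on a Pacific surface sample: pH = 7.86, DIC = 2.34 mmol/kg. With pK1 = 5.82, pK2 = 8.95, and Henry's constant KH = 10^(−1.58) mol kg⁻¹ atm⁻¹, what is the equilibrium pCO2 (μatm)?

pCO2 = 744 μatm

α₀ = 1 / (1 + K1/[H⁺] + K1K2/[H⁺]²) = 1 / (1 + 10^+2.04 + 10^+0.95)
   = 1 / (1 + 109.65 + 8.9125) = 1/119.56 = 0.008364
[CO2*] = α₀ × DIC = 0.008364 × 2.34 = 0.01957 mmol/kg = 19.57 μmol/kg
pCO2 = [CO2*]/KH = 1.957×10^-5 / 2.630×10^-2 = 744 μatm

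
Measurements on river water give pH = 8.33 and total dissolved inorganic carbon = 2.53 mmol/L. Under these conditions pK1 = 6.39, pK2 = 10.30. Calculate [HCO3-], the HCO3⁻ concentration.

[HCO3⁻] = 2.48 mmol/L

α₁ = 1 / (1 + [H⁺]/K1 + K2/[H⁺]) = 1 / (1 + 10^-1.94 + 10^-1.97)
   = 1 / (1 + 0.011482 + 0.010715) = 1/1.0222 = 0.9783
[HCO3⁻] = α₁ × DIC = 0.9783 × 2.53 = 2.48 mmol/L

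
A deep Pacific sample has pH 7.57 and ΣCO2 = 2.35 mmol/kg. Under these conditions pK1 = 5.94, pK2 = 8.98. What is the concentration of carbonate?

α₂ = 1 / (1 + [H⁺]/K2 + [H⁺]²/(K1K2)) = 1 / (1 + 10^+1.41 + 10^-0.22)
   = 1 / (1 + 25.704 + 0.60256) = 1/27.307 = 0.03662
[CO3²⁻] = α₂ × DIC = 0.03662 × 2.35 = 0.0861 mmol/kg

[CO3²⁻] = 0.0861 mmol/kg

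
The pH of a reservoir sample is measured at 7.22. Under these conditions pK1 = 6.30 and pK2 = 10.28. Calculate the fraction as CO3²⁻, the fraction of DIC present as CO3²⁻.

α₂ = 1 / (1 + [H⁺]/K2 + [H⁺]²/(K1K2)) = 1 / (1 + 10^+3.06 + 10^+2.14)
   = 1 / (1 + 1148.2 + 138.04) = 1/1287.2 = 0.0007769

α₂ = 0.000777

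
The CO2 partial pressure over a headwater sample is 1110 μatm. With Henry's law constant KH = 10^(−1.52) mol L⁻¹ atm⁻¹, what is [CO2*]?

KH = 10^(−1.52) = 3.020×10^-2 mol L⁻¹ atm⁻¹
[CO2*] = KH · pCO2 = 3.020×10^-2 × 1110×10^-6 atm = 3.35×10^-5 mol/L

[CO2*] = 33.5 μmol/L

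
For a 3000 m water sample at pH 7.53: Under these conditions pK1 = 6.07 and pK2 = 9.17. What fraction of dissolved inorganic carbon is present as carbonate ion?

α₂ = 1 / (1 + [H⁺]/K2 + [H⁺]²/(K1K2)) = 1 / (1 + 10^+1.64 + 10^+0.18)
   = 1 / (1 + 43.652 + 1.5136) = 1/46.165 = 0.02166

α₂ = 0.0217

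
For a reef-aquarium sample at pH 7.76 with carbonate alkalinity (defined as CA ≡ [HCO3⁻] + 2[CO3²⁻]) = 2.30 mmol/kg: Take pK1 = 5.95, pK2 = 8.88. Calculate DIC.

DIC = 2.18 mmol/kg

CA = [HCO3⁻] + 2[CO3²⁻] = (α₁ + 2α₂)·DIC
At pH 7.76: [H⁺]/K1 = 10^-1.81 = 0.015488, K2/[H⁺] = 10^-1.12 = 0.075858
α₁ = 1/(1 + 0.015488 + 0.075858) = 1/1.0913 = 0.9163; α₂ = α₁·K2/[H⁺] = 0.06951
α₁ + 2α₂ = 1.0553
DIC = CA / (α₁ + 2α₂) = 2.30 / 1.0553 = 2.18 mmol/kg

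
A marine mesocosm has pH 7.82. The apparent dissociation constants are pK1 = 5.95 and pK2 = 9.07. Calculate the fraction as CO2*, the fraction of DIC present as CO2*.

α₀ = 0.0126

α₀ = 1 / (1 + K1/[H⁺] + K1K2/[H⁺]²) = 1 / (1 + 10^+1.87 + 10^+0.62)
   = 1 / (1 + 74.131 + 4.1687) = 1/79.300 = 0.01261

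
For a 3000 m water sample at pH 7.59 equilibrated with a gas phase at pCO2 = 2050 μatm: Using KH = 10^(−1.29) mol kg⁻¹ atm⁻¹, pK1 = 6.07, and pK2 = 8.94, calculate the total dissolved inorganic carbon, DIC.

[CO2*] = KH · pCO2 = 10^(−1.29) × 2050×10^-6 = 1.051×10^-4 mol/kg
α₀ = 1/(1 + K1/[H⁺] + K1K2/[H⁺]²) = 1/(1 + 10^+1.52 + 10^+0.17) = 0.02810
DIC = [CO2*]/α₀ = 1.051×10^-4 / 0.02810 = 3.74 mmol/kg

DIC = 3.74 mmol/kg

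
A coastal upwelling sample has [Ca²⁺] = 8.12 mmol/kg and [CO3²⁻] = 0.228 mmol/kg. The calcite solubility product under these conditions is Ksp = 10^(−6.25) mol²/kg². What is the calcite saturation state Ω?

Ksp = 10^(−6.25) = 5.623×10^-7
Ω = [Ca²⁺][CO3²⁻]/Ksp = (8.12×10^-3)(0.228×10^-3) / 5.623×10^-7 = 3.29

Ω = 3.29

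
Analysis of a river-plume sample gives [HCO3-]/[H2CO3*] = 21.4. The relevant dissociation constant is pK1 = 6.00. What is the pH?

pH = 7.33

From K1 = [H⁺][HCO3-]/[H2CO3*]:  pH = pK1 + log₁₀([HCO3-]/[H2CO3*])
log₁₀(21.4) = +1.330
pH = 6.00 + (+1.330) = 7.33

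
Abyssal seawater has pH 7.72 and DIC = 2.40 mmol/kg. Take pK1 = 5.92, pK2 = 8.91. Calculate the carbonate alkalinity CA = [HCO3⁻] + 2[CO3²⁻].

CA = [HCO3⁻] + 2[CO3²⁻] = (α₁ + 2α₂)·DIC
At pH 7.72: [H⁺]/K1 = 10^-1.80 = 0.015849, K2/[H⁺] = 10^-1.19 = 0.064565
α₁ = 1/(1 + 0.015849 + 0.064565) = 1/1.0804 = 0.9256; α₂ = α₁·K2/[H⁺] = 0.05976
α₁ + 2α₂ = 1.0451
CA = 1.0451 × 2.40 = 2.51 mmol/kg

CA = 2.51 mmol/kg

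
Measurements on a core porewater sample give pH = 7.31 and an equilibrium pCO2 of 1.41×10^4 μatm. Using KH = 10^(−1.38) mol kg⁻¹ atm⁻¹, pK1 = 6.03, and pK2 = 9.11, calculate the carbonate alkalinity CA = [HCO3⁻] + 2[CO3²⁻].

CA = 11.6 mmol/kg

[CO2*] = KH · pCO2 = 10^(−1.38) × 1.41×10^4×10^-6 = 5.878×10^-4 mol/kg
α₀ = 1/(1 + K1/[H⁺] + K1K2/[H⁺]²) = 1/(1 + 10^+1.28 + 10^-0.52) = 0.04912
DIC = [CO2*]/α₀ = 5.878×10^-4 / 0.04912 = 11.97 mmol/kg
CA = (α₁ + 2α₂)·DIC = (0.9360 + 2×0.01484) × 11.97 = 11.6 mmol/kg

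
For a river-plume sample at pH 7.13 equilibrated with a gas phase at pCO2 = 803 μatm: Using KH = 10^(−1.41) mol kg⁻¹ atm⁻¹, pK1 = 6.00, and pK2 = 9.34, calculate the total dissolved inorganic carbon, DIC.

[CO2*] = KH · pCO2 = 10^(−1.41) × 803×10^-6 = 3.124×10^-5 mol/kg
α₀ = 1/(1 + K1/[H⁺] + K1K2/[H⁺]²) = 1/(1 + 10^+1.13 + 10^-1.08) = 0.06862
DIC = [CO2*]/α₀ = 3.124×10^-5 / 0.06862 = 0.455 mmol/kg

DIC = 0.455 mmol/kg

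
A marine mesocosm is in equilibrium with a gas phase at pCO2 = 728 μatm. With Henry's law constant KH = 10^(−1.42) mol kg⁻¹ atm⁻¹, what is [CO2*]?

[CO2*] = 27.7 μmol/kg

KH = 10^(−1.42) = 3.802×10^-2 mol kg⁻¹ atm⁻¹
[CO2*] = KH · pCO2 = 3.802×10^-2 × 728×10^-6 atm = 2.77×10^-5 mol/kg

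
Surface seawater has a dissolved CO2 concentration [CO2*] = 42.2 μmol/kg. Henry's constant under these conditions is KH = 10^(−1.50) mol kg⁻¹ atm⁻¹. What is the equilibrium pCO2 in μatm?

KH = 10^(−1.50) = 3.162×10^-2 mol kg⁻¹ atm⁻¹
pCO2 = [CO2*]/KH = 42.2×10^-6 / 3.162×10^-2 = 1.33×10^-3 atm = 1330 μatm

pCO2 = 1330 μatm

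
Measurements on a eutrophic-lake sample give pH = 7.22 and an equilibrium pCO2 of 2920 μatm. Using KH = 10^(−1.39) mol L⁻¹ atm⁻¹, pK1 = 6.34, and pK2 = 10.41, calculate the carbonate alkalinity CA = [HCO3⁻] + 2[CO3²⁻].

[CO2*] = KH · pCO2 = 10^(−1.39) × 2920×10^-6 = 1.190×10^-4 mol/L
α₀ = 1/(1 + K1/[H⁺] + K1K2/[H⁺]²) = 1/(1 + 10^+0.88 + 10^-2.31) = 0.1164
DIC = [CO2*]/α₀ = 1.190×10^-4 / 0.1164 = 1.022 mmol/L
CA = (α₁ + 2α₂)·DIC = (0.8830 + 2×0.0005701) × 1.022 = 0.904 mmol/L

CA = 0.904 mmol/L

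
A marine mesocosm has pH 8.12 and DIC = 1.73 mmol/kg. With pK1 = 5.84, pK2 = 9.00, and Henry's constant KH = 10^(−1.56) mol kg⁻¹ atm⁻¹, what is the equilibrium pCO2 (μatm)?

pCO2 = 290 μatm

α₀ = 1 / (1 + K1/[H⁺] + K1K2/[H⁺]²) = 1 / (1 + 10^+2.28 + 10^+1.40)
   = 1 / (1 + 190.55 + 25.119) = 1/216.66 = 0.004615
[CO2*] = α₀ × DIC = 0.004615 × 1.73 = 0.007985 mmol/kg = 7.985 μmol/kg
pCO2 = [CO2*]/KH = 7.985×10^-6 / 2.754×10^-2 = 290 μatm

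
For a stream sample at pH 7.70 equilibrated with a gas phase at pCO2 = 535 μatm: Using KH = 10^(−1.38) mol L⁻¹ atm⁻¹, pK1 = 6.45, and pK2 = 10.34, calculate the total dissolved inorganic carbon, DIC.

DIC = 0.420 mmol/L

[CO2*] = KH · pCO2 = 10^(−1.38) × 535×10^-6 = 2.230×10^-5 mol/L
α₀ = 1/(1 + K1/[H⁺] + K1K2/[H⁺]²) = 1/(1 + 10^+1.25 + 10^-1.39) = 0.05312
DIC = [CO2*]/α₀ = 2.230×10^-5 / 0.05312 = 0.420 mmol/L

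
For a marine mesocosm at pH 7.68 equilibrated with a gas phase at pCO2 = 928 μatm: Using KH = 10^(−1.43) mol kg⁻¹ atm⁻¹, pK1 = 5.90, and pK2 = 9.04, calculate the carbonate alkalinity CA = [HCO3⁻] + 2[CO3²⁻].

CA = 2.26 mmol/kg

[CO2*] = KH · pCO2 = 10^(−1.43) × 928×10^-6 = 3.448×10^-5 mol/kg
α₀ = 1/(1 + K1/[H⁺] + K1K2/[H⁺]²) = 1/(1 + 10^+1.78 + 10^+0.42) = 0.01565
DIC = [CO2*]/α₀ = 3.448×10^-5 / 0.01565 = 2.203 mmol/kg
CA = (α₁ + 2α₂)·DIC = (0.9432 + 2×0.04117) × 2.203 = 2.26 mmol/kg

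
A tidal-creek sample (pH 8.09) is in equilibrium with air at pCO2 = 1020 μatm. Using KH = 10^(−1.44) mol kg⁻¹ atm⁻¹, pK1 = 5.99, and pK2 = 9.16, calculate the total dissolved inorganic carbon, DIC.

[CO2*] = KH · pCO2 = 10^(−1.44) × 1020×10^-6 = 3.703×10^-5 mol/kg
α₀ = 1/(1 + K1/[H⁺] + K1K2/[H⁺]²) = 1/(1 + 10^+2.10 + 10^+1.03) = 0.007267
DIC = [CO2*]/α₀ = 3.703×10^-5 / 0.007267 = 5.10 mmol/kg

DIC = 5.10 mmol/kg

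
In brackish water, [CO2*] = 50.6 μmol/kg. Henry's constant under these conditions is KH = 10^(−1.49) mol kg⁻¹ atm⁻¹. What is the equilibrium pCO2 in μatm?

pCO2 = 1560 μatm

KH = 10^(−1.49) = 3.236×10^-2 mol kg⁻¹ atm⁻¹
pCO2 = [CO2*]/KH = 50.6×10^-6 / 3.236×10^-2 = 1.56×10^-3 atm = 1560 μatm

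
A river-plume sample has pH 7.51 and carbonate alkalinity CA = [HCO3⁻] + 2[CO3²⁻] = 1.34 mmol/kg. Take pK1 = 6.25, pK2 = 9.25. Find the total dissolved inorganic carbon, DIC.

CA = [HCO3⁻] + 2[CO3²⁻] = (α₁ + 2α₂)·DIC
At pH 7.51: [H⁺]/K1 = 10^-1.26 = 0.054954, K2/[H⁺] = 10^-1.74 = 0.018197
α₁ = 1/(1 + 0.054954 + 0.018197) = 1/1.0732 = 0.9318; α₂ = α₁·K2/[H⁺] = 0.01696
α₁ + 2α₂ = 0.9657
DIC = CA / (α₁ + 2α₂) = 1.34 / 0.9657 = 1.39 mmol/kg

DIC = 1.39 mmol/kg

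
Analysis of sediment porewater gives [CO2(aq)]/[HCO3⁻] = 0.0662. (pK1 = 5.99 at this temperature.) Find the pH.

pH = 7.17

From K1 = [H⁺][HCO3⁻]/[CO2(aq)]:  pH = pK1 − log₁₀([CO2(aq)]/[HCO3⁻])
log₁₀(0.0662) = -1.179
pH = 5.99 − (-1.179) = 7.17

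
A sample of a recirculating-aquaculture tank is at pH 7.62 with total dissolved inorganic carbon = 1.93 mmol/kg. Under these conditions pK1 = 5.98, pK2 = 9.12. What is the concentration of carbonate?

[CO3²⁻] = 0.0579 mmol/kg

α₂ = 1 / (1 + [H⁺]/K2 + [H⁺]²/(K1K2)) = 1 / (1 + 10^+1.50 + 10^-0.14)
   = 1 / (1 + 31.623 + 0.72444) = 1/33.347 = 0.02999
[CO3²⁻] = α₂ × DIC = 0.02999 × 1.93 = 0.0579 mmol/kg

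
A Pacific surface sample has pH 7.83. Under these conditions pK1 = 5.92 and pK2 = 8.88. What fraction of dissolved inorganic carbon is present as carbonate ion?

α₂ = 1 / (1 + [H⁺]/K2 + [H⁺]²/(K1K2)) = 1 / (1 + 10^+1.05 + 10^-0.86)
   = 1 / (1 + 11.220 + 0.13804) = 1/12.358 = 0.08092

α₂ = 0.0809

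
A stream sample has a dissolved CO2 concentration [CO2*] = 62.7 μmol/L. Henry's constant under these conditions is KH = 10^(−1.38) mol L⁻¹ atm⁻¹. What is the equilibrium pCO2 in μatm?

KH = 10^(−1.38) = 4.169×10^-2 mol L⁻¹ atm⁻¹
pCO2 = [CO2*]/KH = 62.7×10^-6 / 4.169×10^-2 = 1.50×10^-3 atm = 1500 μatm

pCO2 = 1500 μatm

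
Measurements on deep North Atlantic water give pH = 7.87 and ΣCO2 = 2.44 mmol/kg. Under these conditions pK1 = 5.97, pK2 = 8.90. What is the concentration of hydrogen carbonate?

α₁ = 1 / (1 + [H⁺]/K1 + K2/[H⁺]) = 1 / (1 + 10^-1.90 + 10^-1.03)
   = 1 / (1 + 0.012589 + 0.093325) = 1/1.1059 = 0.9042
[HCO3⁻] = α₁ × DIC = 0.9042 × 2.44 = 2.21 mmol/kg

[HCO3⁻] = 2.21 mmol/kg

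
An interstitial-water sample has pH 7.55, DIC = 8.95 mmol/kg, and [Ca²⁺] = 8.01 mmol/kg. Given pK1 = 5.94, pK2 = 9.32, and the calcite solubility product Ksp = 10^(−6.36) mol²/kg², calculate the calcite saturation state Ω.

α₂ = 1 / (1 + [H⁺]/K2 + [H⁺]²/(K1K2)) = 1 / (1 + 10^+1.77 + 10^+0.16)
   = 1 / (1 + 58.884 + 1.4454) = 1/61.330 = 0.01631
[CO3²⁻] = α₂ × DIC = 0.01631 × 8.95 = 0.1459 mmol/kg
Ksp = 10^(−6.36) = 4.365×10^-7
Ω = [Ca²⁺][CO3²⁻]/Ksp = (8.01×10^-3)(1.459×10^-4) / 4.365×10^-7 = 2.68

Ω = 2.68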